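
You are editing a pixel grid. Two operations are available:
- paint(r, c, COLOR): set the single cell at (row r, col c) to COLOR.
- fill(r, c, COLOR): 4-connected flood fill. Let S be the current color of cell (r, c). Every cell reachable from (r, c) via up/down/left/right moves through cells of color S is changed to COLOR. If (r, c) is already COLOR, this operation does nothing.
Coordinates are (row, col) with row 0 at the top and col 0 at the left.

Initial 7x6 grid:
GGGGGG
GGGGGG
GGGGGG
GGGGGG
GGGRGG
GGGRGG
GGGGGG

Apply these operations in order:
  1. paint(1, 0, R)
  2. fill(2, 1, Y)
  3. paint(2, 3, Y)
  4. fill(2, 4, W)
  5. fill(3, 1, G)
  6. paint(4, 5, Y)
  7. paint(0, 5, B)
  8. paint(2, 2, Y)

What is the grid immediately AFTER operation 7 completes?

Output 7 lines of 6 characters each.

After op 1 paint(1,0,R):
GGGGGG
RGGGGG
GGGGGG
GGGGGG
GGGRGG
GGGRGG
GGGGGG
After op 2 fill(2,1,Y) [39 cells changed]:
YYYYYY
RYYYYY
YYYYYY
YYYYYY
YYYRYY
YYYRYY
YYYYYY
After op 3 paint(2,3,Y):
YYYYYY
RYYYYY
YYYYYY
YYYYYY
YYYRYY
YYYRYY
YYYYYY
After op 4 fill(2,4,W) [39 cells changed]:
WWWWWW
RWWWWW
WWWWWW
WWWWWW
WWWRWW
WWWRWW
WWWWWW
After op 5 fill(3,1,G) [39 cells changed]:
GGGGGG
RGGGGG
GGGGGG
GGGGGG
GGGRGG
GGGRGG
GGGGGG
After op 6 paint(4,5,Y):
GGGGGG
RGGGGG
GGGGGG
GGGGGG
GGGRGY
GGGRGG
GGGGGG
After op 7 paint(0,5,B):
GGGGGB
RGGGGG
GGGGGG
GGGGGG
GGGRGY
GGGRGG
GGGGGG

Answer: GGGGGB
RGGGGG
GGGGGG
GGGGGG
GGGRGY
GGGRGG
GGGGGG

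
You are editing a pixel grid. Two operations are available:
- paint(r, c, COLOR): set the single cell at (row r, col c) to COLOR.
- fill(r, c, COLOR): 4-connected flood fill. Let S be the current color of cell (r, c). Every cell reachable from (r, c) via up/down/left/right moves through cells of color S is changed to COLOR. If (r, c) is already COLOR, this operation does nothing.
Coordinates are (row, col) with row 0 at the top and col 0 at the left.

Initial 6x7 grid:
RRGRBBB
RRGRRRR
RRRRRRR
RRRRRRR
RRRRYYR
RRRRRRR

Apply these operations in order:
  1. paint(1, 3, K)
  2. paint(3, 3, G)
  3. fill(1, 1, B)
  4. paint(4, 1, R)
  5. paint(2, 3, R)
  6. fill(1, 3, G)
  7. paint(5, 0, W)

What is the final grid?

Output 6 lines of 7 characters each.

After op 1 paint(1,3,K):
RRGRBBB
RRGKRRR
RRRRRRR
RRRRRRR
RRRRYYR
RRRRRRR
After op 2 paint(3,3,G):
RRGRBBB
RRGKRRR
RRRRRRR
RRRGRRR
RRRRYYR
RRRRRRR
After op 3 fill(1,1,B) [32 cells changed]:
BBGRBBB
BBGKBBB
BBBBBBB
BBBGBBB
BBBBYYB
BBBBBBB
After op 4 paint(4,1,R):
BBGRBBB
BBGKBBB
BBBBBBB
BBBGBBB
BRBBYYB
BBBBBBB
After op 5 paint(2,3,R):
BBGRBBB
BBGKBBB
BBBRBBB
BBBGBBB
BRBBYYB
BBBBBBB
After op 6 fill(1,3,G) [1 cells changed]:
BBGRBBB
BBGGBBB
BBBRBBB
BBBGBBB
BRBBYYB
BBBBBBB
After op 7 paint(5,0,W):
BBGRBBB
BBGGBBB
BBBRBBB
BBBGBBB
BRBBYYB
WBBBBBB

Answer: BBGRBBB
BBGGBBB
BBBRBBB
BBBGBBB
BRBBYYB
WBBBBBB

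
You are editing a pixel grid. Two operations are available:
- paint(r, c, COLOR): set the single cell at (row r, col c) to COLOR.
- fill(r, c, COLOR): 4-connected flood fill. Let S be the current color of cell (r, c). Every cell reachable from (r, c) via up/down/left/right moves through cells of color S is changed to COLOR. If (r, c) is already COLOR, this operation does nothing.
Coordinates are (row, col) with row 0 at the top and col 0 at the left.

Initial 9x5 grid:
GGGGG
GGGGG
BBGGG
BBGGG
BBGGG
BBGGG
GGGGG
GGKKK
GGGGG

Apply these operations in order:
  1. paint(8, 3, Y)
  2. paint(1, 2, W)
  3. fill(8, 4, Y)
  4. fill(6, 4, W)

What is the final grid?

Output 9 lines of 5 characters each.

After op 1 paint(8,3,Y):
GGGGG
GGGGG
BBGGG
BBGGG
BBGGG
BBGGG
GGGGG
GGKKK
GGGYG
After op 2 paint(1,2,W):
GGGGG
GGWGG
BBGGG
BBGGG
BBGGG
BBGGG
GGGGG
GGKKK
GGGYG
After op 3 fill(8,4,Y) [1 cells changed]:
GGGGG
GGWGG
BBGGG
BBGGG
BBGGG
BBGGG
GGGGG
GGKKK
GGGYY
After op 4 fill(6,4,W) [31 cells changed]:
WWWWW
WWWWW
BBWWW
BBWWW
BBWWW
BBWWW
WWWWW
WWKKK
WWWYY

Answer: WWWWW
WWWWW
BBWWW
BBWWW
BBWWW
BBWWW
WWWWW
WWKKK
WWWYY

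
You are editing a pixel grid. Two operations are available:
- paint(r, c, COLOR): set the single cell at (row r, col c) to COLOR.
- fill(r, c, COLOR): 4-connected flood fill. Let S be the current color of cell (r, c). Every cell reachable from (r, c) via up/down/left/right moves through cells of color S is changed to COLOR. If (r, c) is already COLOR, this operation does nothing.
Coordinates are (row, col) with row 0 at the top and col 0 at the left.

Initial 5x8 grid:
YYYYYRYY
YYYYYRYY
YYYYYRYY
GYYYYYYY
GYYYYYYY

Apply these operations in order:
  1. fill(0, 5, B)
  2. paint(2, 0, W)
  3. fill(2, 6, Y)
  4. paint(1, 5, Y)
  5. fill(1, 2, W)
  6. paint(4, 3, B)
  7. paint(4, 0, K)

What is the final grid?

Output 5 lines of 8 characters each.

Answer: WWWWWBWW
WWWWWWWW
WWWWWBWW
GWWWWWWW
KWWBWWWW

Derivation:
After op 1 fill(0,5,B) [3 cells changed]:
YYYYYBYY
YYYYYBYY
YYYYYBYY
GYYYYYYY
GYYYYYYY
After op 2 paint(2,0,W):
YYYYYBYY
YYYYYBYY
WYYYYBYY
GYYYYYYY
GYYYYYYY
After op 3 fill(2,6,Y) [0 cells changed]:
YYYYYBYY
YYYYYBYY
WYYYYBYY
GYYYYYYY
GYYYYYYY
After op 4 paint(1,5,Y):
YYYYYBYY
YYYYYYYY
WYYYYBYY
GYYYYYYY
GYYYYYYY
After op 5 fill(1,2,W) [35 cells changed]:
WWWWWBWW
WWWWWWWW
WWWWWBWW
GWWWWWWW
GWWWWWWW
After op 6 paint(4,3,B):
WWWWWBWW
WWWWWWWW
WWWWWBWW
GWWWWWWW
GWWBWWWW
After op 7 paint(4,0,K):
WWWWWBWW
WWWWWWWW
WWWWWBWW
GWWWWWWW
KWWBWWWW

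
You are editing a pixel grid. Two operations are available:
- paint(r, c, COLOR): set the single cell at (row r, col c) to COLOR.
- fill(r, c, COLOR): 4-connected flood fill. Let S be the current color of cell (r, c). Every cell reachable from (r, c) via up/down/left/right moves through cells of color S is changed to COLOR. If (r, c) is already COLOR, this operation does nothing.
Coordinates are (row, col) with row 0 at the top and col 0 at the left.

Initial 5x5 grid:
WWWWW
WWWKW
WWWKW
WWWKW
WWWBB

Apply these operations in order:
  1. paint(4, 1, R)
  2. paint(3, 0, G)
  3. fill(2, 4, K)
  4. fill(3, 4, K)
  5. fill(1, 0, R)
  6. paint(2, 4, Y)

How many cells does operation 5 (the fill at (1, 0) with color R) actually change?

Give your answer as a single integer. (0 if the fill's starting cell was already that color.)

After op 1 paint(4,1,R):
WWWWW
WWWKW
WWWKW
WWWKW
WRWBB
After op 2 paint(3,0,G):
WWWWW
WWWKW
WWWKW
GWWKW
WRWBB
After op 3 fill(2,4,K) [17 cells changed]:
KKKKK
KKKKK
KKKKK
GKKKK
WRKBB
After op 4 fill(3,4,K) [0 cells changed]:
KKKKK
KKKKK
KKKKK
GKKKK
WRKBB
After op 5 fill(1,0,R) [20 cells changed]:
RRRRR
RRRRR
RRRRR
GRRRR
WRRBB

Answer: 20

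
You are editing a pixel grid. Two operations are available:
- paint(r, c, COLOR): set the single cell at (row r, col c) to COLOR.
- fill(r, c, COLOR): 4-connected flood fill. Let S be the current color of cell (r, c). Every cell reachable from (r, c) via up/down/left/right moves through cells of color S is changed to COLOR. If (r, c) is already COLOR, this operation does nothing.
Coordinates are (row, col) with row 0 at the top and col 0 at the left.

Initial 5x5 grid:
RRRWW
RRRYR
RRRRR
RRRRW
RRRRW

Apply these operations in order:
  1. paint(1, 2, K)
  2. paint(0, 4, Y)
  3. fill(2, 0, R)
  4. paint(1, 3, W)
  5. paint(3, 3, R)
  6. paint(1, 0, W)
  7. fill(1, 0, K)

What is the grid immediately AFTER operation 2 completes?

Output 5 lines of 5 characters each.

After op 1 paint(1,2,K):
RRRWW
RRKYR
RRRRR
RRRRW
RRRRW
After op 2 paint(0,4,Y):
RRRWY
RRKYR
RRRRR
RRRRW
RRRRW

Answer: RRRWY
RRKYR
RRRRR
RRRRW
RRRRW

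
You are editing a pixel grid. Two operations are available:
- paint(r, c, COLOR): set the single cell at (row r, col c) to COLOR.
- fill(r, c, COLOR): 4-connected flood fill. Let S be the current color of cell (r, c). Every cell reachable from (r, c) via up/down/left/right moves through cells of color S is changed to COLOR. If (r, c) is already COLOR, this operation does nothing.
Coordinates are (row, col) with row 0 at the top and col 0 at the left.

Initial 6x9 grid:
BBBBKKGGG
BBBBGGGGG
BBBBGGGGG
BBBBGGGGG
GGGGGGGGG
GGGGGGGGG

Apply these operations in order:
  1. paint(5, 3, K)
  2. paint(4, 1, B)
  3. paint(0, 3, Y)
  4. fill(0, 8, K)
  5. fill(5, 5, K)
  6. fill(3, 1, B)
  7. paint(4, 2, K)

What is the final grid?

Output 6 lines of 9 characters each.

After op 1 paint(5,3,K):
BBBBKKGGG
BBBBGGGGG
BBBBGGGGG
BBBBGGGGG
GGGGGGGGG
GGGKGGGGG
After op 2 paint(4,1,B):
BBBBKKGGG
BBBBGGGGG
BBBBGGGGG
BBBBGGGGG
GBGGGGGGG
GGGKGGGGG
After op 3 paint(0,3,Y):
BBBYKKGGG
BBBBGGGGG
BBBBGGGGG
BBBBGGGGG
GBGGGGGGG
GGGKGGGGG
After op 4 fill(0,8,K) [34 cells changed]:
BBBYKKKKK
BBBBKKKKK
BBBBKKKKK
BBBBKKKKK
KBKKKKKKK
KKKKKKKKK
After op 5 fill(5,5,K) [0 cells changed]:
BBBYKKKKK
BBBBKKKKK
BBBBKKKKK
BBBBKKKKK
KBKKKKKKK
KKKKKKKKK
After op 6 fill(3,1,B) [0 cells changed]:
BBBYKKKKK
BBBBKKKKK
BBBBKKKKK
BBBBKKKKK
KBKKKKKKK
KKKKKKKKK
After op 7 paint(4,2,K):
BBBYKKKKK
BBBBKKKKK
BBBBKKKKK
BBBBKKKKK
KBKKKKKKK
KKKKKKKKK

Answer: BBBYKKKKK
BBBBKKKKK
BBBBKKKKK
BBBBKKKKK
KBKKKKKKK
KKKKKKKKK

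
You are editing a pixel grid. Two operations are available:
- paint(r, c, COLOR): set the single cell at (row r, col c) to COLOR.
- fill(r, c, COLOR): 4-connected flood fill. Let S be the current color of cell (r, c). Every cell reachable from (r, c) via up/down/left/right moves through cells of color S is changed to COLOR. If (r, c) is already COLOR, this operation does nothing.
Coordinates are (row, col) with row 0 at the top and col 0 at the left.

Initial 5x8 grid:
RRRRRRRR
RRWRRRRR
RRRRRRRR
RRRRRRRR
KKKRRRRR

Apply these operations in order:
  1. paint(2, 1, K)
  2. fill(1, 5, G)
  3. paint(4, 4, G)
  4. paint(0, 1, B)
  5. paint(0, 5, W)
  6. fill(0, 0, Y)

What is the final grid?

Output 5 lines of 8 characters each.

Answer: YBYYYWYY
YYWYYYYY
YKYYYYYY
YYYYYYYY
KKKYYYYY

Derivation:
After op 1 paint(2,1,K):
RRRRRRRR
RRWRRRRR
RKRRRRRR
RRRRRRRR
KKKRRRRR
After op 2 fill(1,5,G) [35 cells changed]:
GGGGGGGG
GGWGGGGG
GKGGGGGG
GGGGGGGG
KKKGGGGG
After op 3 paint(4,4,G):
GGGGGGGG
GGWGGGGG
GKGGGGGG
GGGGGGGG
KKKGGGGG
After op 4 paint(0,1,B):
GBGGGGGG
GGWGGGGG
GKGGGGGG
GGGGGGGG
KKKGGGGG
After op 5 paint(0,5,W):
GBGGGWGG
GGWGGGGG
GKGGGGGG
GGGGGGGG
KKKGGGGG
After op 6 fill(0,0,Y) [33 cells changed]:
YBYYYWYY
YYWYYYYY
YKYYYYYY
YYYYYYYY
KKKYYYYY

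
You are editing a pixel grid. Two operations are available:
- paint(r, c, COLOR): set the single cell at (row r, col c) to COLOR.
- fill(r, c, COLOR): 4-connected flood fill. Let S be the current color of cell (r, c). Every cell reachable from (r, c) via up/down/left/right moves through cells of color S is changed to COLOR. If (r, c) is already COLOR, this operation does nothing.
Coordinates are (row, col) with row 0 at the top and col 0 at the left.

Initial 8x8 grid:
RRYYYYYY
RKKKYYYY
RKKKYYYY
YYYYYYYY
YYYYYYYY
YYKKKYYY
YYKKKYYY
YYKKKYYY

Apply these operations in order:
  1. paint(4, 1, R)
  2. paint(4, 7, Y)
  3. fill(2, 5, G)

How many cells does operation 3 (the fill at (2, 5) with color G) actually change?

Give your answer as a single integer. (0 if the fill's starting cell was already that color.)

Answer: 44

Derivation:
After op 1 paint(4,1,R):
RRYYYYYY
RKKKYYYY
RKKKYYYY
YYYYYYYY
YRYYYYYY
YYKKKYYY
YYKKKYYY
YYKKKYYY
After op 2 paint(4,7,Y):
RRYYYYYY
RKKKYYYY
RKKKYYYY
YYYYYYYY
YRYYYYYY
YYKKKYYY
YYKKKYYY
YYKKKYYY
After op 3 fill(2,5,G) [44 cells changed]:
RRGGGGGG
RKKKGGGG
RKKKGGGG
GGGGGGGG
GRGGGGGG
GGKKKGGG
GGKKKGGG
GGKKKGGG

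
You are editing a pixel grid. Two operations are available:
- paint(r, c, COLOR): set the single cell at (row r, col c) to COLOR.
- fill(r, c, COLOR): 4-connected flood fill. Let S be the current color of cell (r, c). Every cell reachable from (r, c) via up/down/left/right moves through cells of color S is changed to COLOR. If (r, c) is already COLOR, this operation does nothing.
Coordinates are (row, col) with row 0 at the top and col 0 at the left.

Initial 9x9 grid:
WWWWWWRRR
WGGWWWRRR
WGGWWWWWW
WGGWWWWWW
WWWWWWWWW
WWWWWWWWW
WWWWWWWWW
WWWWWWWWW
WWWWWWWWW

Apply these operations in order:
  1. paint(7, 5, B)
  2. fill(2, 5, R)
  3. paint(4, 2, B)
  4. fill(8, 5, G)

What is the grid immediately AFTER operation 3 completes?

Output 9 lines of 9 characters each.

After op 1 paint(7,5,B):
WWWWWWRRR
WGGWWWRRR
WGGWWWWWW
WGGWWWWWW
WWWWWWWWW
WWWWWWWWW
WWWWWWWWW
WWWWWBWWW
WWWWWWWWW
After op 2 fill(2,5,R) [68 cells changed]:
RRRRRRRRR
RGGRRRRRR
RGGRRRRRR
RGGRRRRRR
RRRRRRRRR
RRRRRRRRR
RRRRRRRRR
RRRRRBRRR
RRRRRRRRR
After op 3 paint(4,2,B):
RRRRRRRRR
RGGRRRRRR
RGGRRRRRR
RGGRRRRRR
RRBRRRRRR
RRRRRRRRR
RRRRRRRRR
RRRRRBRRR
RRRRRRRRR

Answer: RRRRRRRRR
RGGRRRRRR
RGGRRRRRR
RGGRRRRRR
RRBRRRRRR
RRRRRRRRR
RRRRRRRRR
RRRRRBRRR
RRRRRRRRR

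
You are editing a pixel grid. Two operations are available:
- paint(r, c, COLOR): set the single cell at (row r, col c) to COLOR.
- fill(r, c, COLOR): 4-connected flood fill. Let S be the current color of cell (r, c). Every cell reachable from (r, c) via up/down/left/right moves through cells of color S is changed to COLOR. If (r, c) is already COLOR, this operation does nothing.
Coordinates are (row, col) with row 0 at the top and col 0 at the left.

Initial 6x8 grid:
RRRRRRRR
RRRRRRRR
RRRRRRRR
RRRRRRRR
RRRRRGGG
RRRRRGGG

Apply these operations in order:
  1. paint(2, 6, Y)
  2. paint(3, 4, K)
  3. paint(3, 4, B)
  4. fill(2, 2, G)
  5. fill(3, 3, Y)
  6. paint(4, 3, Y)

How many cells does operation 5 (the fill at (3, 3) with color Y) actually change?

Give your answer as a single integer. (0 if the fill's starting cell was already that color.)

After op 1 paint(2,6,Y):
RRRRRRRR
RRRRRRRR
RRRRRRYR
RRRRRRRR
RRRRRGGG
RRRRRGGG
After op 2 paint(3,4,K):
RRRRRRRR
RRRRRRRR
RRRRRRYR
RRRRKRRR
RRRRRGGG
RRRRRGGG
After op 3 paint(3,4,B):
RRRRRRRR
RRRRRRRR
RRRRRRYR
RRRRBRRR
RRRRRGGG
RRRRRGGG
After op 4 fill(2,2,G) [40 cells changed]:
GGGGGGGG
GGGGGGGG
GGGGGGYG
GGGGBGGG
GGGGGGGG
GGGGGGGG
After op 5 fill(3,3,Y) [46 cells changed]:
YYYYYYYY
YYYYYYYY
YYYYYYYY
YYYYBYYY
YYYYYYYY
YYYYYYYY

Answer: 46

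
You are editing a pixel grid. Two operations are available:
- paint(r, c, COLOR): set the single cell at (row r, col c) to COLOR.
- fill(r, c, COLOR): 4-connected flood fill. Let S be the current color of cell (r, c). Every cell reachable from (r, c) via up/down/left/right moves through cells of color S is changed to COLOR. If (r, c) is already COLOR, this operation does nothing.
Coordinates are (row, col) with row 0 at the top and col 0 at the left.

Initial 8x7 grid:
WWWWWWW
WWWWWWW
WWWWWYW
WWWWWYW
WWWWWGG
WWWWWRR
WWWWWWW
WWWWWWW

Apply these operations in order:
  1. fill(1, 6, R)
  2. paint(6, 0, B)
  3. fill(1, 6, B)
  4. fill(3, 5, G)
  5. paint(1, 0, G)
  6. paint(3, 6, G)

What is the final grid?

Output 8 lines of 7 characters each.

Answer: BBBBBBB
GBBBBBB
BBBBBGB
BBBBBGG
BBBBBGG
BBBBBBB
BBBBBBB
BBBBBBB

Derivation:
After op 1 fill(1,6,R) [50 cells changed]:
RRRRRRR
RRRRRRR
RRRRRYR
RRRRRYR
RRRRRGG
RRRRRRR
RRRRRRR
RRRRRRR
After op 2 paint(6,0,B):
RRRRRRR
RRRRRRR
RRRRRYR
RRRRRYR
RRRRRGG
RRRRRRR
BRRRRRR
RRRRRRR
After op 3 fill(1,6,B) [51 cells changed]:
BBBBBBB
BBBBBBB
BBBBBYB
BBBBBYB
BBBBBGG
BBBBBBB
BBBBBBB
BBBBBBB
After op 4 fill(3,5,G) [2 cells changed]:
BBBBBBB
BBBBBBB
BBBBBGB
BBBBBGB
BBBBBGG
BBBBBBB
BBBBBBB
BBBBBBB
After op 5 paint(1,0,G):
BBBBBBB
GBBBBBB
BBBBBGB
BBBBBGB
BBBBBGG
BBBBBBB
BBBBBBB
BBBBBBB
After op 6 paint(3,6,G):
BBBBBBB
GBBBBBB
BBBBBGB
BBBBBGG
BBBBBGG
BBBBBBB
BBBBBBB
BBBBBBB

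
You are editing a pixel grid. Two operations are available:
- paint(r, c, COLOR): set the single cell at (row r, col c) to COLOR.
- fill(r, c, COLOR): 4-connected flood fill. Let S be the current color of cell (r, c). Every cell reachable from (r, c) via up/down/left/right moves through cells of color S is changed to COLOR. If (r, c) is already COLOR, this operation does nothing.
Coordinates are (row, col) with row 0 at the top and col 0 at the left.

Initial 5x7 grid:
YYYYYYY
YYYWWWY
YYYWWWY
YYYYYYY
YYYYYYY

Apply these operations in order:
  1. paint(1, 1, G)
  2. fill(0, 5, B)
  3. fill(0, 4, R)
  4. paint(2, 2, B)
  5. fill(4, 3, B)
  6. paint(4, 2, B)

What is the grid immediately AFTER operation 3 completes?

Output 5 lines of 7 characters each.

After op 1 paint(1,1,G):
YYYYYYY
YGYWWWY
YYYWWWY
YYYYYYY
YYYYYYY
After op 2 fill(0,5,B) [28 cells changed]:
BBBBBBB
BGBWWWB
BBBWWWB
BBBBBBB
BBBBBBB
After op 3 fill(0,4,R) [28 cells changed]:
RRRRRRR
RGRWWWR
RRRWWWR
RRRRRRR
RRRRRRR

Answer: RRRRRRR
RGRWWWR
RRRWWWR
RRRRRRR
RRRRRRR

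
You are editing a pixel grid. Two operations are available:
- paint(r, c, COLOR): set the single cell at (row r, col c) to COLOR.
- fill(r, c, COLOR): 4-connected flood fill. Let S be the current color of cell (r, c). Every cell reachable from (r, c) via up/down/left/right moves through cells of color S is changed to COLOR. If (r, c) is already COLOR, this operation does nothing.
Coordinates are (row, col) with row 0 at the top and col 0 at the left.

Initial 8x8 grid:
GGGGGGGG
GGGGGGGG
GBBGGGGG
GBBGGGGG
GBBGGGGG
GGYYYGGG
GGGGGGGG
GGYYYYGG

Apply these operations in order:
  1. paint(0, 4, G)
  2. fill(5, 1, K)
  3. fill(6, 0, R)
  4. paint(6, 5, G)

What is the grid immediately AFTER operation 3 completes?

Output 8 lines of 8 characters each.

Answer: RRRRRRRR
RRRRRRRR
RBBRRRRR
RBBRRRRR
RBBRRRRR
RRYYYRRR
RRRRRRRR
RRYYYYRR

Derivation:
After op 1 paint(0,4,G):
GGGGGGGG
GGGGGGGG
GBBGGGGG
GBBGGGGG
GBBGGGGG
GGYYYGGG
GGGGGGGG
GGYYYYGG
After op 2 fill(5,1,K) [51 cells changed]:
KKKKKKKK
KKKKKKKK
KBBKKKKK
KBBKKKKK
KBBKKKKK
KKYYYKKK
KKKKKKKK
KKYYYYKK
After op 3 fill(6,0,R) [51 cells changed]:
RRRRRRRR
RRRRRRRR
RBBRRRRR
RBBRRRRR
RBBRRRRR
RRYYYRRR
RRRRRRRR
RRYYYYRR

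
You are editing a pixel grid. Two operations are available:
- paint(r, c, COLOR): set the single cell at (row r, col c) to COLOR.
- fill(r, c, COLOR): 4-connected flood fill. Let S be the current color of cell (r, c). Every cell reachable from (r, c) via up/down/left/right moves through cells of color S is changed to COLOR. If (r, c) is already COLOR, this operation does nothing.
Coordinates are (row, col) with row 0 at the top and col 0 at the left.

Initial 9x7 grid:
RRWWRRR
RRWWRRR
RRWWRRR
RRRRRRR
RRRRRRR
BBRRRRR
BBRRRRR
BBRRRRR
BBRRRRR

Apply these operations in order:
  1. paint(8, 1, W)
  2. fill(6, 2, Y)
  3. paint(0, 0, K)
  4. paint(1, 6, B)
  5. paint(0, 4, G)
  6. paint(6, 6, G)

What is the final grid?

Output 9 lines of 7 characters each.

Answer: KYWWGYY
YYWWYYB
YYWWYYY
YYYYYYY
YYYYYYY
BBYYYYY
BBYYYYG
BBYYYYY
BWYYYYY

Derivation:
After op 1 paint(8,1,W):
RRWWRRR
RRWWRRR
RRWWRRR
RRRRRRR
RRRRRRR
BBRRRRR
BBRRRRR
BBRRRRR
BWRRRRR
After op 2 fill(6,2,Y) [49 cells changed]:
YYWWYYY
YYWWYYY
YYWWYYY
YYYYYYY
YYYYYYY
BBYYYYY
BBYYYYY
BBYYYYY
BWYYYYY
After op 3 paint(0,0,K):
KYWWYYY
YYWWYYY
YYWWYYY
YYYYYYY
YYYYYYY
BBYYYYY
BBYYYYY
BBYYYYY
BWYYYYY
After op 4 paint(1,6,B):
KYWWYYY
YYWWYYB
YYWWYYY
YYYYYYY
YYYYYYY
BBYYYYY
BBYYYYY
BBYYYYY
BWYYYYY
After op 5 paint(0,4,G):
KYWWGYY
YYWWYYB
YYWWYYY
YYYYYYY
YYYYYYY
BBYYYYY
BBYYYYY
BBYYYYY
BWYYYYY
After op 6 paint(6,6,G):
KYWWGYY
YYWWYYB
YYWWYYY
YYYYYYY
YYYYYYY
BBYYYYY
BBYYYYG
BBYYYYY
BWYYYYY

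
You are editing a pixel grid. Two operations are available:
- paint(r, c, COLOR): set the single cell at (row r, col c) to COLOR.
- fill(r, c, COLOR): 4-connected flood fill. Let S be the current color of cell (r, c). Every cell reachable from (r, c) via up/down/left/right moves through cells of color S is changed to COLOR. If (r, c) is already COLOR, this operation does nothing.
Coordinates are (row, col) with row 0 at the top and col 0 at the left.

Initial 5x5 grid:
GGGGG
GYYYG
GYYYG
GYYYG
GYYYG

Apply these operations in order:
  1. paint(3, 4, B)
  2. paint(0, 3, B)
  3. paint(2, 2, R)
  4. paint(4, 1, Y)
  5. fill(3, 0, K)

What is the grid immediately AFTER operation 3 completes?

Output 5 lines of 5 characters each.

After op 1 paint(3,4,B):
GGGGG
GYYYG
GYYYG
GYYYB
GYYYG
After op 2 paint(0,3,B):
GGGBG
GYYYG
GYYYG
GYYYB
GYYYG
After op 3 paint(2,2,R):
GGGBG
GYYYG
GYRYG
GYYYB
GYYYG

Answer: GGGBG
GYYYG
GYRYG
GYYYB
GYYYG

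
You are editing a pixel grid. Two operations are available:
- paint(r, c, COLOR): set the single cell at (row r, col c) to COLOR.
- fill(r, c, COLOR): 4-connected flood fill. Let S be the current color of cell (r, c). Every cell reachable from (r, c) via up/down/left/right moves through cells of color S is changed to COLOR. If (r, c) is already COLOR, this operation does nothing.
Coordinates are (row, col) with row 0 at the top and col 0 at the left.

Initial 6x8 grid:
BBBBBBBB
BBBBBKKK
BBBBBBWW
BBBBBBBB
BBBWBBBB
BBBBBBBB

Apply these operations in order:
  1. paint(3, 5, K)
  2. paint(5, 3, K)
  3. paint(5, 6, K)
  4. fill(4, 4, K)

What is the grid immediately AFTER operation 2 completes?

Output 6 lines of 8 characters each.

Answer: BBBBBBBB
BBBBBKKK
BBBBBBWW
BBBBBKBB
BBBWBBBB
BBBKBBBB

Derivation:
After op 1 paint(3,5,K):
BBBBBBBB
BBBBBKKK
BBBBBBWW
BBBBBKBB
BBBWBBBB
BBBBBBBB
After op 2 paint(5,3,K):
BBBBBBBB
BBBBBKKK
BBBBBBWW
BBBBBKBB
BBBWBBBB
BBBKBBBB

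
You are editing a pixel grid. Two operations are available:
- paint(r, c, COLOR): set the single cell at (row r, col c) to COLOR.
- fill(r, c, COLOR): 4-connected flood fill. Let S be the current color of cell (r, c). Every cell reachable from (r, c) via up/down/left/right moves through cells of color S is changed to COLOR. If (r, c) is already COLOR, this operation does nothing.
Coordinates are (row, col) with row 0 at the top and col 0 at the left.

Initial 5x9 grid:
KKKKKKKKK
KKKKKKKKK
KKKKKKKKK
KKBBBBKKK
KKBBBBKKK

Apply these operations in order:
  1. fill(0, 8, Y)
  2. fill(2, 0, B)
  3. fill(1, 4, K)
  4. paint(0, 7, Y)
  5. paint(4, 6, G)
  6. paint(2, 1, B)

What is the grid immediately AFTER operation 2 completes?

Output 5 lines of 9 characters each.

Answer: BBBBBBBBB
BBBBBBBBB
BBBBBBBBB
BBBBBBBBB
BBBBBBBBB

Derivation:
After op 1 fill(0,8,Y) [37 cells changed]:
YYYYYYYYY
YYYYYYYYY
YYYYYYYYY
YYBBBBYYY
YYBBBBYYY
After op 2 fill(2,0,B) [37 cells changed]:
BBBBBBBBB
BBBBBBBBB
BBBBBBBBB
BBBBBBBBB
BBBBBBBBB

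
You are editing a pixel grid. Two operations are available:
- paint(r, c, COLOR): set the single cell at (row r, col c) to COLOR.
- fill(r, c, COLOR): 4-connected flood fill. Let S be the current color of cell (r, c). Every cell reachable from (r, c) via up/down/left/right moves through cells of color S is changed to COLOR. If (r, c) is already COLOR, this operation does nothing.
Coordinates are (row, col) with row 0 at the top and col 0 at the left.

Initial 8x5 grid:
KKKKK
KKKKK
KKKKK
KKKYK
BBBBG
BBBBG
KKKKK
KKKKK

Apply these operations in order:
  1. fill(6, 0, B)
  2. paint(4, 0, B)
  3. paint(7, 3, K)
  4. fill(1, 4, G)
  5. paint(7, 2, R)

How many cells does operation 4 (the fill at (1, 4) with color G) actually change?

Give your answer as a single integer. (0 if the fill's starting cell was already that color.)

After op 1 fill(6,0,B) [10 cells changed]:
KKKKK
KKKKK
KKKKK
KKKYK
BBBBG
BBBBG
BBBBB
BBBBB
After op 2 paint(4,0,B):
KKKKK
KKKKK
KKKKK
KKKYK
BBBBG
BBBBG
BBBBB
BBBBB
After op 3 paint(7,3,K):
KKKKK
KKKKK
KKKKK
KKKYK
BBBBG
BBBBG
BBBBB
BBBKB
After op 4 fill(1,4,G) [19 cells changed]:
GGGGG
GGGGG
GGGGG
GGGYG
BBBBG
BBBBG
BBBBB
BBBKB

Answer: 19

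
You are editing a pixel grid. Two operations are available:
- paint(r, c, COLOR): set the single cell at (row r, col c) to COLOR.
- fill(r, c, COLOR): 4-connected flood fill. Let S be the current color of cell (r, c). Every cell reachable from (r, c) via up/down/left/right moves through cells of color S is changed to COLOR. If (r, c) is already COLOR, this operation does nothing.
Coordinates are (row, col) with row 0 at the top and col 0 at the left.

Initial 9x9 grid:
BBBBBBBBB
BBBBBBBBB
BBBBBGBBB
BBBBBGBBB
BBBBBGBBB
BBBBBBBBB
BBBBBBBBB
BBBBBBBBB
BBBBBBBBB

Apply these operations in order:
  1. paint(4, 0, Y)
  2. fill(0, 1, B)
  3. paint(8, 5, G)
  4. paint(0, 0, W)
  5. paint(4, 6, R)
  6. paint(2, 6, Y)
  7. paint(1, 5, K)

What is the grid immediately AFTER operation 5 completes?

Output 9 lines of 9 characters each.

Answer: WBBBBBBBB
BBBBBBBBB
BBBBBGBBB
BBBBBGBBB
YBBBBGRBB
BBBBBBBBB
BBBBBBBBB
BBBBBBBBB
BBBBBGBBB

Derivation:
After op 1 paint(4,0,Y):
BBBBBBBBB
BBBBBBBBB
BBBBBGBBB
BBBBBGBBB
YBBBBGBBB
BBBBBBBBB
BBBBBBBBB
BBBBBBBBB
BBBBBBBBB
After op 2 fill(0,1,B) [0 cells changed]:
BBBBBBBBB
BBBBBBBBB
BBBBBGBBB
BBBBBGBBB
YBBBBGBBB
BBBBBBBBB
BBBBBBBBB
BBBBBBBBB
BBBBBBBBB
After op 3 paint(8,5,G):
BBBBBBBBB
BBBBBBBBB
BBBBBGBBB
BBBBBGBBB
YBBBBGBBB
BBBBBBBBB
BBBBBBBBB
BBBBBBBBB
BBBBBGBBB
After op 4 paint(0,0,W):
WBBBBBBBB
BBBBBBBBB
BBBBBGBBB
BBBBBGBBB
YBBBBGBBB
BBBBBBBBB
BBBBBBBBB
BBBBBBBBB
BBBBBGBBB
After op 5 paint(4,6,R):
WBBBBBBBB
BBBBBBBBB
BBBBBGBBB
BBBBBGBBB
YBBBBGRBB
BBBBBBBBB
BBBBBBBBB
BBBBBBBBB
BBBBBGBBB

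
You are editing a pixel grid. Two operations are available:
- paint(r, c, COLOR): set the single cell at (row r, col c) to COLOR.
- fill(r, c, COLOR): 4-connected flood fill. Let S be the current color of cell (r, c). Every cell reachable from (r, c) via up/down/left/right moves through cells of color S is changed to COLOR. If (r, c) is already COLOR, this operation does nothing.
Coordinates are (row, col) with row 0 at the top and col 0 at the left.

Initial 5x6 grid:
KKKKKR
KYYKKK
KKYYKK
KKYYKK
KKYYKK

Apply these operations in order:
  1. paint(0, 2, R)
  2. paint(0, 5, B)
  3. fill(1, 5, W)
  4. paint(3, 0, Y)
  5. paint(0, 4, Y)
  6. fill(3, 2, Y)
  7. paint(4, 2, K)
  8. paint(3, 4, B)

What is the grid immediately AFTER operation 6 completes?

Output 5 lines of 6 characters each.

After op 1 paint(0,2,R):
KKRKKR
KYYKKK
KKYYKK
KKYYKK
KKYYKK
After op 2 paint(0,5,B):
KKRKKB
KYYKKK
KKYYKK
KKYYKK
KKYYKK
After op 3 fill(1,5,W) [11 cells changed]:
KKRWWB
KYYWWW
KKYYWW
KKYYWW
KKYYWW
After op 4 paint(3,0,Y):
KKRWWB
KYYWWW
KKYYWW
YKYYWW
KKYYWW
After op 5 paint(0,4,Y):
KKRWYB
KYYWWW
KKYYWW
YKYYWW
KKYYWW
After op 6 fill(3,2,Y) [0 cells changed]:
KKRWYB
KYYWWW
KKYYWW
YKYYWW
KKYYWW

Answer: KKRWYB
KYYWWW
KKYYWW
YKYYWW
KKYYWW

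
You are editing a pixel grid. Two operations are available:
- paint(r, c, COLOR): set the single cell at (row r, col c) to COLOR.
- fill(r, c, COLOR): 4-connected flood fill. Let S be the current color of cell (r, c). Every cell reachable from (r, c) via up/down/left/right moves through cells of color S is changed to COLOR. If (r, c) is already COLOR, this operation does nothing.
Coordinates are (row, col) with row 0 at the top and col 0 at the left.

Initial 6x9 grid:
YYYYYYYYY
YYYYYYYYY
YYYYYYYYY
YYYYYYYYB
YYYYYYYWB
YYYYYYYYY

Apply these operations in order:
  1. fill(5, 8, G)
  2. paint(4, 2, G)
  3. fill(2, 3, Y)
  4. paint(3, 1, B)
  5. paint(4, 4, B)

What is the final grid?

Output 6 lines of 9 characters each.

After op 1 fill(5,8,G) [51 cells changed]:
GGGGGGGGG
GGGGGGGGG
GGGGGGGGG
GGGGGGGGB
GGGGGGGWB
GGGGGGGGG
After op 2 paint(4,2,G):
GGGGGGGGG
GGGGGGGGG
GGGGGGGGG
GGGGGGGGB
GGGGGGGWB
GGGGGGGGG
After op 3 fill(2,3,Y) [51 cells changed]:
YYYYYYYYY
YYYYYYYYY
YYYYYYYYY
YYYYYYYYB
YYYYYYYWB
YYYYYYYYY
After op 4 paint(3,1,B):
YYYYYYYYY
YYYYYYYYY
YYYYYYYYY
YBYYYYYYB
YYYYYYYWB
YYYYYYYYY
After op 5 paint(4,4,B):
YYYYYYYYY
YYYYYYYYY
YYYYYYYYY
YBYYYYYYB
YYYYBYYWB
YYYYYYYYY

Answer: YYYYYYYYY
YYYYYYYYY
YYYYYYYYY
YBYYYYYYB
YYYYBYYWB
YYYYYYYYY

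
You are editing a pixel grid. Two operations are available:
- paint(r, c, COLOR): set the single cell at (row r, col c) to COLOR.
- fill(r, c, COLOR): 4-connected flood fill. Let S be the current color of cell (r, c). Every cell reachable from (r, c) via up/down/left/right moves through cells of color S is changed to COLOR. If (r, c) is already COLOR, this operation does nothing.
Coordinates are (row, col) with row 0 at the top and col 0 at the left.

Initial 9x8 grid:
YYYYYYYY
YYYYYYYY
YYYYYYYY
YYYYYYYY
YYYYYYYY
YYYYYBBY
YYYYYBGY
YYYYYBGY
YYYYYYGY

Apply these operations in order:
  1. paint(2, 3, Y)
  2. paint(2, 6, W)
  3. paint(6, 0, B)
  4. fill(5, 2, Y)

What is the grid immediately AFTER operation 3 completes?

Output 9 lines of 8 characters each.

After op 1 paint(2,3,Y):
YYYYYYYY
YYYYYYYY
YYYYYYYY
YYYYYYYY
YYYYYYYY
YYYYYBBY
YYYYYBGY
YYYYYBGY
YYYYYYGY
After op 2 paint(2,6,W):
YYYYYYYY
YYYYYYYY
YYYYYYWY
YYYYYYYY
YYYYYYYY
YYYYYBBY
YYYYYBGY
YYYYYBGY
YYYYYYGY
After op 3 paint(6,0,B):
YYYYYYYY
YYYYYYYY
YYYYYYWY
YYYYYYYY
YYYYYYYY
YYYYYBBY
BYYYYBGY
YYYYYBGY
YYYYYYGY

Answer: YYYYYYYY
YYYYYYYY
YYYYYYWY
YYYYYYYY
YYYYYYYY
YYYYYBBY
BYYYYBGY
YYYYYBGY
YYYYYYGY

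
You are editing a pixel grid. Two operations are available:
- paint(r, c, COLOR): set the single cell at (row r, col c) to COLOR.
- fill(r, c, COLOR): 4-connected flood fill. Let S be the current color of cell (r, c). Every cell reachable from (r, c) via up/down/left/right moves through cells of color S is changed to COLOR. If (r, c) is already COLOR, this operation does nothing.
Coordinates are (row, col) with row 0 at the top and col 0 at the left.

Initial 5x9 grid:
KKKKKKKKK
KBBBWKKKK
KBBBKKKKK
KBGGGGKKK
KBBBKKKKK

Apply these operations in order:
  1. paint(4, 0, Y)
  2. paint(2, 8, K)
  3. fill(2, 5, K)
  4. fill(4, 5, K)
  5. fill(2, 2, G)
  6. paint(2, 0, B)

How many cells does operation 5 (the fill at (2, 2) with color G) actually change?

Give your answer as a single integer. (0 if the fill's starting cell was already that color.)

Answer: 10

Derivation:
After op 1 paint(4,0,Y):
KKKKKKKKK
KBBBWKKKK
KBBBKKKKK
KBGGGGKKK
YBBBKKKKK
After op 2 paint(2,8,K):
KKKKKKKKK
KBBBWKKKK
KBBBKKKKK
KBGGGGKKK
YBBBKKKKK
After op 3 fill(2,5,K) [0 cells changed]:
KKKKKKKKK
KBBBWKKKK
KBBBKKKKK
KBGGGGKKK
YBBBKKKKK
After op 4 fill(4,5,K) [0 cells changed]:
KKKKKKKKK
KBBBWKKKK
KBBBKKKKK
KBGGGGKKK
YBBBKKKKK
After op 5 fill(2,2,G) [10 cells changed]:
KKKKKKKKK
KGGGWKKKK
KGGGKKKKK
KGGGGGKKK
YGGGKKKKK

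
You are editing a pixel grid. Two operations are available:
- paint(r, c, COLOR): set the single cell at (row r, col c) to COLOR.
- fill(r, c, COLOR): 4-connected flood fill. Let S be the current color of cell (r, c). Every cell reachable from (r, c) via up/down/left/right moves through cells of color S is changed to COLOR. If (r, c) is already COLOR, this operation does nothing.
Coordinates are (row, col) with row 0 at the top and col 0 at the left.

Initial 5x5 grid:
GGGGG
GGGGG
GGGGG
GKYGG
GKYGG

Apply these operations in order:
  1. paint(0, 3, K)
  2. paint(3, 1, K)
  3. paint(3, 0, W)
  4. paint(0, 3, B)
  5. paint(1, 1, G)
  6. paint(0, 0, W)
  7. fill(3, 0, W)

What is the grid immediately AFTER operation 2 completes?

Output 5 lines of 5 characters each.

Answer: GGGKG
GGGGG
GGGGG
GKYGG
GKYGG

Derivation:
After op 1 paint(0,3,K):
GGGKG
GGGGG
GGGGG
GKYGG
GKYGG
After op 2 paint(3,1,K):
GGGKG
GGGGG
GGGGG
GKYGG
GKYGG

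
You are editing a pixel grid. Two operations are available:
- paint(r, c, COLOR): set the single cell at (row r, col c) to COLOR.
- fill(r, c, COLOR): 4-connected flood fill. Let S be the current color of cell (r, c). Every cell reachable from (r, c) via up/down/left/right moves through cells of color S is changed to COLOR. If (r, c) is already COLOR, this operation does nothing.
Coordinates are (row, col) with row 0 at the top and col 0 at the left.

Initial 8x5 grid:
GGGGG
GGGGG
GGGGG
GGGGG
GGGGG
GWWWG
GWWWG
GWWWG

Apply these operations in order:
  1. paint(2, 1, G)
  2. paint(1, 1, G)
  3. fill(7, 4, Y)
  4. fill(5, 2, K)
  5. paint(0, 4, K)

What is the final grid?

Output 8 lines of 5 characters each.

Answer: YYYYK
YYYYY
YYYYY
YYYYY
YYYYY
YKKKY
YKKKY
YKKKY

Derivation:
After op 1 paint(2,1,G):
GGGGG
GGGGG
GGGGG
GGGGG
GGGGG
GWWWG
GWWWG
GWWWG
After op 2 paint(1,1,G):
GGGGG
GGGGG
GGGGG
GGGGG
GGGGG
GWWWG
GWWWG
GWWWG
After op 3 fill(7,4,Y) [31 cells changed]:
YYYYY
YYYYY
YYYYY
YYYYY
YYYYY
YWWWY
YWWWY
YWWWY
After op 4 fill(5,2,K) [9 cells changed]:
YYYYY
YYYYY
YYYYY
YYYYY
YYYYY
YKKKY
YKKKY
YKKKY
After op 5 paint(0,4,K):
YYYYK
YYYYY
YYYYY
YYYYY
YYYYY
YKKKY
YKKKY
YKKKY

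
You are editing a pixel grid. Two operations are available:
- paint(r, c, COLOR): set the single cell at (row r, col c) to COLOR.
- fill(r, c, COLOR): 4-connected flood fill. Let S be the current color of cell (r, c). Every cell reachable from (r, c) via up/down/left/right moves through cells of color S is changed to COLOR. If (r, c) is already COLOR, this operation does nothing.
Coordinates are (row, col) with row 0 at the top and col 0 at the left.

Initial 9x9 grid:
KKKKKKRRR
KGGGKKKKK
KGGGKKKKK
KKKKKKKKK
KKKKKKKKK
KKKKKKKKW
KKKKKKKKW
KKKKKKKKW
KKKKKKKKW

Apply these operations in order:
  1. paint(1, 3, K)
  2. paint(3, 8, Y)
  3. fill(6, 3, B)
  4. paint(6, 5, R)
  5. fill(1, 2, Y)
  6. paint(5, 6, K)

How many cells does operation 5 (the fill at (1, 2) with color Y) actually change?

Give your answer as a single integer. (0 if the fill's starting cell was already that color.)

After op 1 paint(1,3,K):
KKKKKKRRR
KGGKKKKKK
KGGGKKKKK
KKKKKKKKK
KKKKKKKKK
KKKKKKKKW
KKKKKKKKW
KKKKKKKKW
KKKKKKKKW
After op 2 paint(3,8,Y):
KKKKKKRRR
KGGKKKKKK
KGGGKKKKK
KKKKKKKKY
KKKKKKKKK
KKKKKKKKW
KKKKKKKKW
KKKKKKKKW
KKKKKKKKW
After op 3 fill(6,3,B) [68 cells changed]:
BBBBBBRRR
BGGBBBBBB
BGGGBBBBB
BBBBBBBBY
BBBBBBBBB
BBBBBBBBW
BBBBBBBBW
BBBBBBBBW
BBBBBBBBW
After op 4 paint(6,5,R):
BBBBBBRRR
BGGBBBBBB
BGGGBBBBB
BBBBBBBBY
BBBBBBBBB
BBBBBBBBW
BBBBBRBBW
BBBBBBBBW
BBBBBBBBW
After op 5 fill(1,2,Y) [5 cells changed]:
BBBBBBRRR
BYYBBBBBB
BYYYBBBBB
BBBBBBBBY
BBBBBBBBB
BBBBBBBBW
BBBBBRBBW
BBBBBBBBW
BBBBBBBBW

Answer: 5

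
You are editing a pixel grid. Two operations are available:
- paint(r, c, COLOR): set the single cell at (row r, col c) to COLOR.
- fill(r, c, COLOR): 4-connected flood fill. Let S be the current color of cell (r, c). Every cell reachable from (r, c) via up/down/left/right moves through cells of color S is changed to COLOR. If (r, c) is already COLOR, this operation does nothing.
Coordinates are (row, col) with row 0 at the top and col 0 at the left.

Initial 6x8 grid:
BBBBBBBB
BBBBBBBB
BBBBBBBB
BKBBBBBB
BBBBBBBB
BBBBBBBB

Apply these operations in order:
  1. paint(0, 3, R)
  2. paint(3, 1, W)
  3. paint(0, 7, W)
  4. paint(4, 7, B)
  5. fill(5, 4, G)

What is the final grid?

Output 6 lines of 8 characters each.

Answer: GGGRGGGW
GGGGGGGG
GGGGGGGG
GWGGGGGG
GGGGGGGG
GGGGGGGG

Derivation:
After op 1 paint(0,3,R):
BBBRBBBB
BBBBBBBB
BBBBBBBB
BKBBBBBB
BBBBBBBB
BBBBBBBB
After op 2 paint(3,1,W):
BBBRBBBB
BBBBBBBB
BBBBBBBB
BWBBBBBB
BBBBBBBB
BBBBBBBB
After op 3 paint(0,7,W):
BBBRBBBW
BBBBBBBB
BBBBBBBB
BWBBBBBB
BBBBBBBB
BBBBBBBB
After op 4 paint(4,7,B):
BBBRBBBW
BBBBBBBB
BBBBBBBB
BWBBBBBB
BBBBBBBB
BBBBBBBB
After op 5 fill(5,4,G) [45 cells changed]:
GGGRGGGW
GGGGGGGG
GGGGGGGG
GWGGGGGG
GGGGGGGG
GGGGGGGG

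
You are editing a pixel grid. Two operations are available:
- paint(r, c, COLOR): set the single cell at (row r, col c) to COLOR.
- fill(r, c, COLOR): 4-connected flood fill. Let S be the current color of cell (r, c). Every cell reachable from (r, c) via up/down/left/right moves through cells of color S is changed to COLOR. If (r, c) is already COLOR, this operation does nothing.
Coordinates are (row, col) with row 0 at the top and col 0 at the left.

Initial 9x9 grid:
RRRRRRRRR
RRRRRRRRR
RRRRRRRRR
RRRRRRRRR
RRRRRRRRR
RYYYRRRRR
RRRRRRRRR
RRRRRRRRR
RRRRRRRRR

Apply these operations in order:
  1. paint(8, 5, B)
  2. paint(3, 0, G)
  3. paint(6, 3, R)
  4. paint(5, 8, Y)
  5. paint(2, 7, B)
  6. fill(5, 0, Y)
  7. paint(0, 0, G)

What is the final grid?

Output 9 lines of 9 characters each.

After op 1 paint(8,5,B):
RRRRRRRRR
RRRRRRRRR
RRRRRRRRR
RRRRRRRRR
RRRRRRRRR
RYYYRRRRR
RRRRRRRRR
RRRRRRRRR
RRRRRBRRR
After op 2 paint(3,0,G):
RRRRRRRRR
RRRRRRRRR
RRRRRRRRR
GRRRRRRRR
RRRRRRRRR
RYYYRRRRR
RRRRRRRRR
RRRRRRRRR
RRRRRBRRR
After op 3 paint(6,3,R):
RRRRRRRRR
RRRRRRRRR
RRRRRRRRR
GRRRRRRRR
RRRRRRRRR
RYYYRRRRR
RRRRRRRRR
RRRRRRRRR
RRRRRBRRR
After op 4 paint(5,8,Y):
RRRRRRRRR
RRRRRRRRR
RRRRRRRRR
GRRRRRRRR
RRRRRRRRR
RYYYRRRRY
RRRRRRRRR
RRRRRRRRR
RRRRRBRRR
After op 5 paint(2,7,B):
RRRRRRRRR
RRRRRRRRR
RRRRRRRBR
GRRRRRRRR
RRRRRRRRR
RYYYRRRRY
RRRRRRRRR
RRRRRRRRR
RRRRRBRRR
After op 6 fill(5,0,Y) [74 cells changed]:
YYYYYYYYY
YYYYYYYYY
YYYYYYYBY
GYYYYYYYY
YYYYYYYYY
YYYYYYYYY
YYYYYYYYY
YYYYYYYYY
YYYYYBYYY
After op 7 paint(0,0,G):
GYYYYYYYY
YYYYYYYYY
YYYYYYYBY
GYYYYYYYY
YYYYYYYYY
YYYYYYYYY
YYYYYYYYY
YYYYYYYYY
YYYYYBYYY

Answer: GYYYYYYYY
YYYYYYYYY
YYYYYYYBY
GYYYYYYYY
YYYYYYYYY
YYYYYYYYY
YYYYYYYYY
YYYYYYYYY
YYYYYBYYY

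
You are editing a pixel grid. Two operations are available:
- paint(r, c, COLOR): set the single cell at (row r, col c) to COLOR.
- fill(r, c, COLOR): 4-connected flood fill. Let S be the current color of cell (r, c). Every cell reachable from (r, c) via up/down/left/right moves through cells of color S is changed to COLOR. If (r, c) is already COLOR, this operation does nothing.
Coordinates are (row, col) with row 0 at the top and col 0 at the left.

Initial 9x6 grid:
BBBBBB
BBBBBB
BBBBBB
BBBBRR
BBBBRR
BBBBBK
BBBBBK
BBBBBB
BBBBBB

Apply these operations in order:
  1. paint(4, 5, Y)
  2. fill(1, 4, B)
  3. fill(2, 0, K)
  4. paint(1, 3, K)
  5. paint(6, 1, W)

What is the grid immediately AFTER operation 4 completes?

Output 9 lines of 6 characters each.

Answer: KKKKKK
KKKKKK
KKKKKK
KKKKRR
KKKKRY
KKKKKK
KKKKKK
KKKKKK
KKKKKK

Derivation:
After op 1 paint(4,5,Y):
BBBBBB
BBBBBB
BBBBBB
BBBBRR
BBBBRY
BBBBBK
BBBBBK
BBBBBB
BBBBBB
After op 2 fill(1,4,B) [0 cells changed]:
BBBBBB
BBBBBB
BBBBBB
BBBBRR
BBBBRY
BBBBBK
BBBBBK
BBBBBB
BBBBBB
After op 3 fill(2,0,K) [48 cells changed]:
KKKKKK
KKKKKK
KKKKKK
KKKKRR
KKKKRY
KKKKKK
KKKKKK
KKKKKK
KKKKKK
After op 4 paint(1,3,K):
KKKKKK
KKKKKK
KKKKKK
KKKKRR
KKKKRY
KKKKKK
KKKKKK
KKKKKK
KKKKKK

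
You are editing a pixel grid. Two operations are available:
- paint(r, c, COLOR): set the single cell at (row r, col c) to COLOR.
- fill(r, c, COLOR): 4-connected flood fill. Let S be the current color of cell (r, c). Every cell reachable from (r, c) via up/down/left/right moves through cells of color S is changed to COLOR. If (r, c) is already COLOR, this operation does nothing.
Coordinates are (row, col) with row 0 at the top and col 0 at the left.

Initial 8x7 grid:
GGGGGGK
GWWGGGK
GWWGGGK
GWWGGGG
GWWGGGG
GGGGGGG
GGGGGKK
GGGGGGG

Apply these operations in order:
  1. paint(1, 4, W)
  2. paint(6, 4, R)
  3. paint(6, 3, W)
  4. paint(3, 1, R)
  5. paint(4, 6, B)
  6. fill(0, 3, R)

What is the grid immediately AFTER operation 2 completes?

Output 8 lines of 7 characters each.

Answer: GGGGGGK
GWWGWGK
GWWGGGK
GWWGGGG
GWWGGGG
GGGGGGG
GGGGRKK
GGGGGGG

Derivation:
After op 1 paint(1,4,W):
GGGGGGK
GWWGWGK
GWWGGGK
GWWGGGG
GWWGGGG
GGGGGGG
GGGGGKK
GGGGGGG
After op 2 paint(6,4,R):
GGGGGGK
GWWGWGK
GWWGGGK
GWWGGGG
GWWGGGG
GGGGGGG
GGGGRKK
GGGGGGG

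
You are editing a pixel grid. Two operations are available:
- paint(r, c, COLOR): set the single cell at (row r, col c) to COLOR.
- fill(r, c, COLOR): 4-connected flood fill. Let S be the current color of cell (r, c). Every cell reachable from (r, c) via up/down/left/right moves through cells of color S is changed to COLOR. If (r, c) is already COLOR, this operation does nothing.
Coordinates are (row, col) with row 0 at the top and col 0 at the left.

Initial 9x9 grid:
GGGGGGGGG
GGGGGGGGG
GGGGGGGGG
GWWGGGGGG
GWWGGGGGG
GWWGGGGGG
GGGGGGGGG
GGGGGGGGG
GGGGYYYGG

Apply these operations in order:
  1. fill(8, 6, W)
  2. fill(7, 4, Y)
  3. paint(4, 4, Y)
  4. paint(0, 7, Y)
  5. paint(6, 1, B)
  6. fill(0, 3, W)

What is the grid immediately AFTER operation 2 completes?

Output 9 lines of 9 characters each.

After op 1 fill(8,6,W) [3 cells changed]:
GGGGGGGGG
GGGGGGGGG
GGGGGGGGG
GWWGGGGGG
GWWGGGGGG
GWWGGGGGG
GGGGGGGGG
GGGGGGGGG
GGGGWWWGG
After op 2 fill(7,4,Y) [72 cells changed]:
YYYYYYYYY
YYYYYYYYY
YYYYYYYYY
YWWYYYYYY
YWWYYYYYY
YWWYYYYYY
YYYYYYYYY
YYYYYYYYY
YYYYWWWYY

Answer: YYYYYYYYY
YYYYYYYYY
YYYYYYYYY
YWWYYYYYY
YWWYYYYYY
YWWYYYYYY
YYYYYYYYY
YYYYYYYYY
YYYYWWWYY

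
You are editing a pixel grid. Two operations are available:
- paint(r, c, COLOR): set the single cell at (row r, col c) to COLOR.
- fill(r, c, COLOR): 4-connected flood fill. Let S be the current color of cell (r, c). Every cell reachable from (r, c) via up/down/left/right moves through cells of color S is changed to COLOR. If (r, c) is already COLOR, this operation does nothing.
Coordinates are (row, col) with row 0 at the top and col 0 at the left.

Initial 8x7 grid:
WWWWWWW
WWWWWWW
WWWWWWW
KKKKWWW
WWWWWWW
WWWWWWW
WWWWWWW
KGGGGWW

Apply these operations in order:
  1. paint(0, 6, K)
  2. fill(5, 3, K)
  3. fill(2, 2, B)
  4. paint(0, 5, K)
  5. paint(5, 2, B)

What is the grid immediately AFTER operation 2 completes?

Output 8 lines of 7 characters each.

Answer: KKKKKKK
KKKKKKK
KKKKKKK
KKKKKKK
KKKKKKK
KKKKKKK
KKKKKKK
KGGGGKK

Derivation:
After op 1 paint(0,6,K):
WWWWWWK
WWWWWWW
WWWWWWW
KKKKWWW
WWWWWWW
WWWWWWW
WWWWWWW
KGGGGWW
After op 2 fill(5,3,K) [46 cells changed]:
KKKKKKK
KKKKKKK
KKKKKKK
KKKKKKK
KKKKKKK
KKKKKKK
KKKKKKK
KGGGGKK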